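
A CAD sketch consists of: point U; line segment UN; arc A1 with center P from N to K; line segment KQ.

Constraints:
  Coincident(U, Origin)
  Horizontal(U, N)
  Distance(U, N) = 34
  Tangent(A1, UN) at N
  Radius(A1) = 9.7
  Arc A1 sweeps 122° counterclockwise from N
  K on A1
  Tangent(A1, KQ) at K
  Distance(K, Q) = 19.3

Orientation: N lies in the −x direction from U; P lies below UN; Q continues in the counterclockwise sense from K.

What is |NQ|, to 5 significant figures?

31.272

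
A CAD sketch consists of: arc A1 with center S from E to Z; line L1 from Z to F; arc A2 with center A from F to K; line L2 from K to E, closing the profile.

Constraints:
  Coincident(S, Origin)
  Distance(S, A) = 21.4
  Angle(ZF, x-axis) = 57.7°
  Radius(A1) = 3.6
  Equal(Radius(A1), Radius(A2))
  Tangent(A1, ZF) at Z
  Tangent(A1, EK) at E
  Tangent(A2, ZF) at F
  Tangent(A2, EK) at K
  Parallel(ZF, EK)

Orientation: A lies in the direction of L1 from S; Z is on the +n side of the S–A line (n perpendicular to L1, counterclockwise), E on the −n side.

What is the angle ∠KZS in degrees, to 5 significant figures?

71.405°

The slot axis is L1's direction at 57.7°, so u = (cos 57.7°, sin 57.7°) = (0.53435, 0.84526) and n = (−sin 57.7°, cos 57.7°) = (-0.84526, 0.53435). S is at the origin and A lies 21.4 along u from S, so A = 21.4·u = (11.435, 18.089). Tangency of A1 to both parallel lines with radius 3.6 puts Z and E at S ± 3.6·n: Z = (-3.0429, 1.9237), E = (3.0429, -1.9237). Equal radii place F and K the same way about A: F = A + 3.6·n = (8.3922, 20.012), K = A − 3.6·n = (14.478, 16.165). Then cos ∠KZS = ZK·ZS / (|ZK||ZS|), giving 71.405°.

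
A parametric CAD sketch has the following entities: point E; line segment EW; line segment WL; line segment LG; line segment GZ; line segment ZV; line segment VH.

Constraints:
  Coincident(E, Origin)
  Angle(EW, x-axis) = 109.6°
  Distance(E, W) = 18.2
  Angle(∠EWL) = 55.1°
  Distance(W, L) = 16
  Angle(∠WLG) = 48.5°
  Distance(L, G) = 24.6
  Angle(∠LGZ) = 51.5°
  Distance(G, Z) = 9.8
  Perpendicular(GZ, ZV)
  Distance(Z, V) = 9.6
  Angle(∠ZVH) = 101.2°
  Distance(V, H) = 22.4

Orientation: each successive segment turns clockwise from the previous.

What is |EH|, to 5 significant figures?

14.038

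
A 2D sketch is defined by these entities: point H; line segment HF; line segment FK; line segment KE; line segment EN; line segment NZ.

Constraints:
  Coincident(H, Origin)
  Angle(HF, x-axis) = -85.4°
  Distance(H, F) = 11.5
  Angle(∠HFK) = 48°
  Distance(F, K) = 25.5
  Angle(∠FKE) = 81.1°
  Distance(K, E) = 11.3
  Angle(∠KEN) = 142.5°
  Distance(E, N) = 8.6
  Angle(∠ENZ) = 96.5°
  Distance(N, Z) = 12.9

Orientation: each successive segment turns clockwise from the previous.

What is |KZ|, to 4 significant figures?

19.93

∠KEN = 142.5° gives EN at 6.200° from the x-axis; with |EN| = 8.6, N = (-2.616, 12.76). ∠ENZ = 96.5° gives NZ at -77.30° from the x-axis; with |NZ| = 12.9, Z = (0.2200, 0.1765). Then |KZ| = |Z − K| = 19.93.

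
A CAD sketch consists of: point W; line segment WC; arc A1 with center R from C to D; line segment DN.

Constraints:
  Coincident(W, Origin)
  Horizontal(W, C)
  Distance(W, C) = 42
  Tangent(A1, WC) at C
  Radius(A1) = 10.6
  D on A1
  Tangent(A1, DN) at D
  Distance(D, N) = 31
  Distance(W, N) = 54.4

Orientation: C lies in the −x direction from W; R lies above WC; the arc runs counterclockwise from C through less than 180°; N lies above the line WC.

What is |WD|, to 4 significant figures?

33.48

Checks: |WC| = 42.00 ✓; |RD| = 10.60 ✓; ∠(RD, DN) = 90.00° ✓; |DN| = 31.00 ✓; |WN| = 54.40 ✓.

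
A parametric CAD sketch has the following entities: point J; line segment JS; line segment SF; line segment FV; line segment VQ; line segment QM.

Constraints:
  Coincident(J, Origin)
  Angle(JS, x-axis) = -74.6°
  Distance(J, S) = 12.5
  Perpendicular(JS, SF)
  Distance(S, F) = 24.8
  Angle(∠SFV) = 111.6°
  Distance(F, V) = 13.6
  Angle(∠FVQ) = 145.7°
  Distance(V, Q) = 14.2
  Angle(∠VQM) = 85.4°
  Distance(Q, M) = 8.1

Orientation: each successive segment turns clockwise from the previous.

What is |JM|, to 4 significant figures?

22.21

J is at the origin; JS runs at -74.6° with length 12.5, so S = (3.319, -12.05). The perpendicularity gives SF at right angles to JS, so SF runs at -164.6°; with |SF| = 24.8, F = (-20.59, -18.64). ∠SFV = 111.6° gives FV at 127.0° from the x-axis; with |FV| = 13.6, V = (-28.77, -7.776). ∠FVQ = 145.7° gives VQ at 92.70° from the x-axis; with |VQ| = 14.2, Q = (-29.44, 6.409). ∠VQM = 85.4° gives QM at -1.900° from the x-axis; with |QM| = 8.1, M = (-21.35, 6.140). Then |JM| = |M − J| = 22.21.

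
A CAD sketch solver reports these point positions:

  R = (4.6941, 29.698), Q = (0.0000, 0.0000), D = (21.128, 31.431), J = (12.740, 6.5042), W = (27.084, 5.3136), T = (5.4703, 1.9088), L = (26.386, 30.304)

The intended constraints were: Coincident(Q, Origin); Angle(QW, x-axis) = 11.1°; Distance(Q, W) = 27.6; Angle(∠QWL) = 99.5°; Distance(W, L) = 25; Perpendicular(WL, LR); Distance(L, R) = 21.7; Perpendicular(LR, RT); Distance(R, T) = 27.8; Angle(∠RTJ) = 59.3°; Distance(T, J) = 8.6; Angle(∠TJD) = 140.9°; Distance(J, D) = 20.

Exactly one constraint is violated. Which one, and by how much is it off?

Distance(J, D) = 20 — off by 6.30.

Q = (0.00, 0.00) ✓; QW at 11.10° ✓; |QW| = 27.60 ✓; ∠QWL = 99.50° ✓; |WL| = 25.00 ✓; ∠(WL, LR) = 90.00° ✓; |LR| = 21.70 ✓; ∠(LR, RT) = 90.00° ✓; |RT| = 27.80 ✓; ∠RTJ = 59.30° ✓; |TJ| = 8.600 ✓; ∠TJD = 140.9° ✓; |JD| = 26.30 ✗.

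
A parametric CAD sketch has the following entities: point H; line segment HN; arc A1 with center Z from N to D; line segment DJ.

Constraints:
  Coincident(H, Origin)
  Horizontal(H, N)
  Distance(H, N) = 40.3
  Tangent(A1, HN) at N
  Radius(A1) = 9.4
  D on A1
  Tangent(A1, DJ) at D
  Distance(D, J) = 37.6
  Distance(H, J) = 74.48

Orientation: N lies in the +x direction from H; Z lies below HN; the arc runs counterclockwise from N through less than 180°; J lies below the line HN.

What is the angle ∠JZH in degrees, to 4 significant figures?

136.7°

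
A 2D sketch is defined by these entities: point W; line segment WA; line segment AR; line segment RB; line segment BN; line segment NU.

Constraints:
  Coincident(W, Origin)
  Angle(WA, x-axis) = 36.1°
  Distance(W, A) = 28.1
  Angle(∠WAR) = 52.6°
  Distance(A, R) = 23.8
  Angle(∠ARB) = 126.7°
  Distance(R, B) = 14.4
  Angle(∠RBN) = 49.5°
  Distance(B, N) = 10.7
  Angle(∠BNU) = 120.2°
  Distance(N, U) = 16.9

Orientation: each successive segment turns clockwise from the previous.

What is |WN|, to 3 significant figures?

12.4

W is at the origin; WA runs at 36.1° with length 28.1, so A = (22.7, 16.6). ∠WAR = 52.6° gives AR at -91.3° from the x-axis; with |AR| = 23.8, R = (22.2, -7.24). ∠ARB = 126.7° gives RB at -145° from the x-axis; with |RB| = 14.4, B = (10.4, -15.6). ∠RBN = 49.5° gives BN at 84.9° from the x-axis; with |BN| = 10.7, N = (11.4, -4.92). Then |WN| = |N − W| = 12.4.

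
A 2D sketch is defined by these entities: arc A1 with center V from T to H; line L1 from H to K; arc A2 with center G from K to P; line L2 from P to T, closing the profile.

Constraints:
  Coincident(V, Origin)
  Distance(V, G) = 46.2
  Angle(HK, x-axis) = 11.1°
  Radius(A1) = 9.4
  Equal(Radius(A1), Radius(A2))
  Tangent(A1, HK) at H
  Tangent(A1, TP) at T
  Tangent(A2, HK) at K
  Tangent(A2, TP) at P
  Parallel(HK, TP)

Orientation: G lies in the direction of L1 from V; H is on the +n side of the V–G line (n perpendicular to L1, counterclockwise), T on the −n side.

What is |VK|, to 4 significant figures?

47.15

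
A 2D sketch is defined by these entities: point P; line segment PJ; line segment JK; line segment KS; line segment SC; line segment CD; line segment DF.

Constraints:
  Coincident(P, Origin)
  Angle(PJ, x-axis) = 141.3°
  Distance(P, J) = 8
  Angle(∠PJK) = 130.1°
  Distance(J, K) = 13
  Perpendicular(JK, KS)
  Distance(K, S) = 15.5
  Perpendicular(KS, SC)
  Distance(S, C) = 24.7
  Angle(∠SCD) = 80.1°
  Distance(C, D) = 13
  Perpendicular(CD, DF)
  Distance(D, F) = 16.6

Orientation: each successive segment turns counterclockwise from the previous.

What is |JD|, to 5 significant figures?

9.8407

P is at the origin; PJ runs at 141.3° with length 8.0, so J = (-6.2434, 5.0019). ∠PJK = 130.1° gives JK at -168.80° from the x-axis; with |JK| = 13.0, K = (-18.996, 2.4769). JK ⟂ KS, so KS runs at -78.800°; with |KS| = 15.5, S = (-15.985, -12.728). KS ⟂ SC, so SC runs at 11.200°; with |SC| = 24.7, C = (8.2444, -7.9303). ∠SCD = 80.1° gives CD at 111.10° from the x-axis; with |CD| = 13.0, D = (3.5644, 4.1981). Then |JD| = |D − J| = 9.8407.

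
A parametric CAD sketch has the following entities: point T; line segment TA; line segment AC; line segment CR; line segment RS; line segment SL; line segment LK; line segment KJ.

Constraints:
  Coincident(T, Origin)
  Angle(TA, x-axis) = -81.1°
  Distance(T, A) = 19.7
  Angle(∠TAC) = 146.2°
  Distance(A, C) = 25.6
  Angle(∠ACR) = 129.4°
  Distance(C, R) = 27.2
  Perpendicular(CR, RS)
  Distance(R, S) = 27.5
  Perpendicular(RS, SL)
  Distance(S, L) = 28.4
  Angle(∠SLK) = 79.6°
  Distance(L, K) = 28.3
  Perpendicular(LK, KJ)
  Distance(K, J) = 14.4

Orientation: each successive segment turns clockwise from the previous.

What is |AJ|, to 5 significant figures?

38.533

T is at the origin; TA runs at -81.1° with length 19.7, so A = (3.0478, -19.463). ∠TAC = 146.2° gives AC at -114.90° from the x-axis; with |AC| = 25.6, C = (-7.7307, -42.683). ∠ACR = 129.4° gives CR at -165.50° from the x-axis; with |CR| = 27.2, R = (-34.064, -49.493). The perpendicularity gives RS at right angles to CR, so RS runs at 104.50°; with |RS| = 27.5, S = (-40.950, -22.869). RS ⟂ SL, so SL runs at 14.500°; with |SL| = 28.4, L = (-13.454, -15.759). ∠SLK = 79.6° gives LK at -85.900° from the x-axis; with |LK| = 28.3, K = (-11.431, -43.986). The perpendicularity gives KJ at right angles to LK, so KJ runs at -175.90°; with |KJ| = 14.4, J = (-25.794, -45.016). Then |AJ| = |J − A| = 38.533.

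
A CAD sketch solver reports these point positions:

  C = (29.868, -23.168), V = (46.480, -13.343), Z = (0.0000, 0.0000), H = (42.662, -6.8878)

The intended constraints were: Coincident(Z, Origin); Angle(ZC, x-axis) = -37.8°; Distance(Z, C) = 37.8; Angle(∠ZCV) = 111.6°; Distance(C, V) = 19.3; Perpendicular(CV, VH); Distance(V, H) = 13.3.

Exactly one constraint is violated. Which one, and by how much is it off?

Distance(V, H) = 13.3 — off by 5.80.

Z = (0.00, 0.00) ✓; ZC at -37.80° ✓; |ZC| = 37.80 ✓; ∠ZCV = 111.6° ✓; |CV| = 19.30 ✓; ∠(CV, VH) = 90.00° ✓; |VH| = 7.500 ✗.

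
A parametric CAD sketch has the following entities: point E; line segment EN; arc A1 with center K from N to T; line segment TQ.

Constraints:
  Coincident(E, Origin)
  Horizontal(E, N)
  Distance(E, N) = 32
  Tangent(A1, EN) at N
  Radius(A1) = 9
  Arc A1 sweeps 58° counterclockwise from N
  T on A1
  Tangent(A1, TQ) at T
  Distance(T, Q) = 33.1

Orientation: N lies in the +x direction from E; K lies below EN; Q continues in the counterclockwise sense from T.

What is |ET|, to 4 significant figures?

24.73

E is at the origin; EN is horizontal with |EN| = 32.0 and N on the +x side, so N = (32.00, 0.000). A1 meets EN tangentially, so KN is at right angles to EN, so K = N + (0, -9) = (32.00, -9.000). On A1, N sits at bearing 90° from K; a 58° counterclockwise sweep puts T at bearing 148°, so T = K + 9.0·(cos 148°, sin 148°) = (24.37, -4.231). Then |ET| = |T − E| = 24.73.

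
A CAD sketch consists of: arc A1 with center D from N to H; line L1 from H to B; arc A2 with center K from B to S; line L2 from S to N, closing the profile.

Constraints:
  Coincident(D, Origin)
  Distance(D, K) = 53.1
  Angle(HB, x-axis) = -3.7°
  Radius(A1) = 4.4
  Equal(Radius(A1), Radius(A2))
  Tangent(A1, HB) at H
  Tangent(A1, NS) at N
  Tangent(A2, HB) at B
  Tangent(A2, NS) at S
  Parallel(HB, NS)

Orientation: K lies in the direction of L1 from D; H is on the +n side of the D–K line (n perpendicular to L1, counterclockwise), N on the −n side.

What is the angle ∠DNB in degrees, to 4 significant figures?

80.59°

The slot axis is L1's direction at -3.7°, so u = (cos -3.7°, sin -3.7°) = (0.9979, -0.06453) and n = (−sin -3.7°, cos -3.7°) = (0.06453, 0.9979). D is at the origin and K lies 53.1 along u from D, so K = 53.1·u = (52.99, -3.427). Tangency of A1 to both parallel lines with radius 4.4 puts H and N at D ± 4.4·n: H = (0.2839, 4.391), N = (-0.2839, -4.391). Equal radii place B and S the same way about K: B = K + 4.4·n = (53.27, 0.9642), S = K − 4.4·n = (52.71, -7.817). Then cos ∠DNB = ND·NB / (|ND||NB|), giving 80.59°.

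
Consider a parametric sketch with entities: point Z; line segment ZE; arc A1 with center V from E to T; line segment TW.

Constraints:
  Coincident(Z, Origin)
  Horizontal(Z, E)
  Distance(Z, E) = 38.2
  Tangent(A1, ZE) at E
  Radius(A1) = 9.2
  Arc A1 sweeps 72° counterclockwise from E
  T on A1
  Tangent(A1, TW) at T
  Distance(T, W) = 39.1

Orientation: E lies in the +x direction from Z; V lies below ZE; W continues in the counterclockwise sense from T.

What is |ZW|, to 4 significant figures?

46.88

Z is at the origin; ZE is horizontal with |ZE| = 38.2 and E on the +x side, so E = (38.20, 0.000). Since A1 is tangent to ZE there, VE ⟂ ZE, so V = E + (0, -9.2) = (38.20, -9.200). On A1, E sits at bearing 90° from V; a 72° counterclockwise sweep puts T at bearing 162°, so T = V + 9.2·(cos 162°, sin 162°) = (29.45, -6.357). The tangent condition forces VT to be normal to TW, so TW runs along (−sin 162°, cos 162°); with |TW| = 39.1, W = (17.37, -43.54). Then |ZW| = |W − Z| = 46.88.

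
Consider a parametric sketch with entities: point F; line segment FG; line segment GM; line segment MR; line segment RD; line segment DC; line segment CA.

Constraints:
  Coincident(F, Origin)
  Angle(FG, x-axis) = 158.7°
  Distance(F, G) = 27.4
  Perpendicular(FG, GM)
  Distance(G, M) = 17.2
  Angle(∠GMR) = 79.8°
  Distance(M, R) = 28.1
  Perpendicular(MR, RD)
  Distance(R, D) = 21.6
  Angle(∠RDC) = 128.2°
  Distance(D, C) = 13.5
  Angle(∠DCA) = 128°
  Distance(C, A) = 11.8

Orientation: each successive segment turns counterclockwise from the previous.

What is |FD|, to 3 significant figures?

9.71

∠GMR = 79.8° gives MR at -11.1° from the x-axis; with |MR| = 28.1, R = (-4.20, -11.5). MR ⟂ RD, so RD runs at 78.9°; with |RD| = 21.6, D = (-0.0435, 9.71). Then |FD| = |D − F| = 9.71.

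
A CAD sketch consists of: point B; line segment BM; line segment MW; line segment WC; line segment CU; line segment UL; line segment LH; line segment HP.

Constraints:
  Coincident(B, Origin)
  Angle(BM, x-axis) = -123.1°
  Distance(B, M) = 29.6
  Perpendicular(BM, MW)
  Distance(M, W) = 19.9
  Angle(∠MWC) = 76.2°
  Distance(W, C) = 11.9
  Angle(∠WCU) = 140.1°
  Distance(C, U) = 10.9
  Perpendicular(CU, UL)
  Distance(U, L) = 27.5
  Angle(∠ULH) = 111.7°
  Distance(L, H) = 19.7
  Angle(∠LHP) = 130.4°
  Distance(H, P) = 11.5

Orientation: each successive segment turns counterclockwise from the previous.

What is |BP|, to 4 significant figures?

53.94

B is at the origin; BM runs at -123.1° with length 29.6, so M = (-16.16, -24.80). The perpendicularity gives MW at right angles to BM, so MW runs at -33.10°; with |MW| = 19.9, W = (0.5060, -35.66). ∠MWC = 76.2° gives WC at 70.70° from the x-axis; with |WC| = 11.9, C = (4.439, -24.43). ∠WCU = 140.1° gives CU at 110.6° from the x-axis; with |CU| = 10.9, U = (0.6040, -14.23). CU is perpendicular to UL, so UL runs at -159.4°; with |UL| = 27.5, L = (-25.14, -23.91). ∠ULH = 111.7° gives LH at -91.10° from the x-axis; with |LH| = 19.7, H = (-25.52, -43.60). ∠LHP = 130.4° gives HP at -41.50° from the x-axis; with |HP| = 11.5, P = (-16.90, -51.22). Then |BP| = |P − B| = 53.94.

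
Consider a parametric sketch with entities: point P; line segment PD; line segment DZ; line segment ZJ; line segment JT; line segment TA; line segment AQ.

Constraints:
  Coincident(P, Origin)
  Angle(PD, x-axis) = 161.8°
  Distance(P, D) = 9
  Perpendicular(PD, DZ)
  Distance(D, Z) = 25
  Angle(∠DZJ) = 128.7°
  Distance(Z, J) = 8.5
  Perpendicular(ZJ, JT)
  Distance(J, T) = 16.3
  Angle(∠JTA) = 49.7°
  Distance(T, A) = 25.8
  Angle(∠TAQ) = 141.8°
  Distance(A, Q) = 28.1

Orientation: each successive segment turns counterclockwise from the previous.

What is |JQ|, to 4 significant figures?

37.67

P is at the origin; PD runs at 161.8° with length 9.0, so D = (-8.550, 2.811). PD ⟂ DZ, so DZ runs at -108.2°; with |DZ| = 25.0, Z = (-16.36, -20.94). ∠DZJ = 128.7° gives ZJ at -56.90° from the x-axis; with |ZJ| = 8.5, J = (-11.72, -28.06). ZJ ⟂ JT, so JT runs at 33.10°; with |JT| = 16.3, T = (1.939, -19.16). ∠JTA = 49.7° gives TA at 163.4° from the x-axis; with |TA| = 25.8, A = (-22.79, -11.79). ∠TAQ = 141.8° gives AQ at -158.4° from the x-axis; with |AQ| = 28.1, Q = (-48.91, -22.13). Then |JQ| = |Q − J| = 37.67.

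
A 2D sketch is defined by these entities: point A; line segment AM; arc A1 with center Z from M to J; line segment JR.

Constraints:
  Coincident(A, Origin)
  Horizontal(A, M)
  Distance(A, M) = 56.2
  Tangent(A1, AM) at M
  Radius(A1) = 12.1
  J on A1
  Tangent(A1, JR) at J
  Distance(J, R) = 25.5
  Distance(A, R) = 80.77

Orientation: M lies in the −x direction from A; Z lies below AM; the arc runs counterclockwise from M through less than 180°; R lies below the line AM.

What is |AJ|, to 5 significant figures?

68.796

Checks: |ZM| = 12.10 ✓; |ZJ| = 12.10 ✓; ∠(ZJ, JR) = 90.00° ✓; |JR| = 25.50 ✓; |AR| = 80.77 ✓.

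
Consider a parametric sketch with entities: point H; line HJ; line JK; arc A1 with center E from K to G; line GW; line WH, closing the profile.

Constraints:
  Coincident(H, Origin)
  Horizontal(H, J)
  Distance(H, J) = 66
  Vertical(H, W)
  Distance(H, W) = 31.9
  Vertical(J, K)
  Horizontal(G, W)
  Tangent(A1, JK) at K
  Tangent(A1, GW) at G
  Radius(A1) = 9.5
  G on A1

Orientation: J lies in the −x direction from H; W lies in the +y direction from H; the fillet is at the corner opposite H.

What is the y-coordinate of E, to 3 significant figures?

22.4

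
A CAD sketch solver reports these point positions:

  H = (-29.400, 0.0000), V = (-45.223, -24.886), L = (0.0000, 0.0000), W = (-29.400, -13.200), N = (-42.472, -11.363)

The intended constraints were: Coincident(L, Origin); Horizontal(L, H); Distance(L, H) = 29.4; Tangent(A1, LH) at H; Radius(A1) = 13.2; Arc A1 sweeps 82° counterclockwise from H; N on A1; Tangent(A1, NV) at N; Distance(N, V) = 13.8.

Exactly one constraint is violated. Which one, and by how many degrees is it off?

Tangent(A1, NV) at N — off by 3.50°.

L = (0.00, 0.00) ✓; L.y = 0.00, H.y = 0.00 ✓; |LH| = 29.40 ✓; ∠(WH, HL) = 90.00° ✓; |WH| = 13.20 ✓; bearing(W→N) − bearing(W→H) = 82.00° ✓; |WN| = 13.20 ✓; ∠(WN, NV) = 93.50° ✗; |NV| = 13.80 ✓.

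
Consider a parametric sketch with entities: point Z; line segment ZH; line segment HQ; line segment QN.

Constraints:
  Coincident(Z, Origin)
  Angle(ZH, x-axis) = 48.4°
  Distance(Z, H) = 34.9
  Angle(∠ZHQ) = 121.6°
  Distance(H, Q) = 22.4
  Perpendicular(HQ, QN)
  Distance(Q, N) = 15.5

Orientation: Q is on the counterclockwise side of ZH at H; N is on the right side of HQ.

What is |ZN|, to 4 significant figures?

60.83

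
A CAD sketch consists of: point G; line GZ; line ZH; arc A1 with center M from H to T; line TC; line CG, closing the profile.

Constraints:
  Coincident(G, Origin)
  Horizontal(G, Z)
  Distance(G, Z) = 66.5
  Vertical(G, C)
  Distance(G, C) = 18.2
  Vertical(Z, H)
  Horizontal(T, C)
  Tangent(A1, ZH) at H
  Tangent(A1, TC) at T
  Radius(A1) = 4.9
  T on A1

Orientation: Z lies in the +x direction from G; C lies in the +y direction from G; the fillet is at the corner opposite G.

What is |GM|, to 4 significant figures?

63.02

GC is vertical with |GC| = 18.2 and C on the +y side, so C = (0.000, 18.20). The virtual corner opposite G is at (66.50, 18.20). Tangency of A1 to ZH means the radius MH is perpendicular to ZH and tangency of A1 to TC means the radius MT is perpendicular to TC, with radius 4.9, so the center M sits 4.9 in from both sides at M = (61.60, 13.30). Then |GM| = |M − G| = 63.02.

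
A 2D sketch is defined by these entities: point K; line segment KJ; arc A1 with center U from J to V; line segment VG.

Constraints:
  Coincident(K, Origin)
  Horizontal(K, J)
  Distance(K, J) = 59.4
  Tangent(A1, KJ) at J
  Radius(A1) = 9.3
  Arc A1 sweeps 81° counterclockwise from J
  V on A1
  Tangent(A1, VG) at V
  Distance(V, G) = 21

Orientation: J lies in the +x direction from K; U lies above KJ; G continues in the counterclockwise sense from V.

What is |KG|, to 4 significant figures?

77.35

K is at the origin; KJ is horizontal with |KJ| = 59.4 and J on the +x side, so J = (59.40, 0.000). Tangency of A1 to KJ means the radius UJ is perpendicular to KJ, so U = J + (0, 9.3) = (59.40, 9.300). On A1, J sits at bearing -90° from U; an 81° counterclockwise sweep puts V at bearing -9°, so V = U + 9.3·(cos -9°, sin -9°) = (68.59, 7.845). Tangency of A1 to VG means the radius UV is perpendicular to VG, so VG runs along (−sin -9°, cos -9°); with |VG| = 21.0, G = (71.87, 28.59). Then |KG| = |G − K| = 77.35.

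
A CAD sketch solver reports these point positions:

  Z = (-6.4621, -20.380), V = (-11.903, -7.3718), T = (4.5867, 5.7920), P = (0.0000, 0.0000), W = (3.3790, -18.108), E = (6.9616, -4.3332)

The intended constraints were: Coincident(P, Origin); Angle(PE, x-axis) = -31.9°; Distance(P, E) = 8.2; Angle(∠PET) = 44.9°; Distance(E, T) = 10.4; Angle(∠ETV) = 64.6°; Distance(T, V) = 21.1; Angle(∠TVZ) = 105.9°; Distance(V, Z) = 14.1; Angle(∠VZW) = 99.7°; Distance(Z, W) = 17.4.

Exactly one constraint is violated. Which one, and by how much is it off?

Distance(Z, W) = 17.4 — off by 7.30.

P = (0.00, 0.00) ✓; PE at -31.90° ✓; |PE| = 8.200 ✓; ∠PET = 44.90° ✓; |ET| = 10.40 ✓; ∠ETV = 64.60° ✓; |TV| = 21.10 ✓; ∠TVZ = 105.9° ✓; |VZ| = 14.10 ✓; ∠VZW = 99.70° ✓; |ZW| = 10.10 ✗.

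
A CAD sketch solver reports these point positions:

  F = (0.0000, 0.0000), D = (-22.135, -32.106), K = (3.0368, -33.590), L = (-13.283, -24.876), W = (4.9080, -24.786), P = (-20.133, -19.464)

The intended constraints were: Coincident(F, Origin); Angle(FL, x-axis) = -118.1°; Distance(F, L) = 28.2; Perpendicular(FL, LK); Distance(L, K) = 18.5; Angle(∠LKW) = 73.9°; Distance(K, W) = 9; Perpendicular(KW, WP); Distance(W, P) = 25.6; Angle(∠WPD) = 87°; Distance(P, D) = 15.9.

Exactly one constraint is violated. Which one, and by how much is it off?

Distance(P, D) = 15.9 — off by 3.10.

F = (0.00, 0.00) ✓; FL at -118.1° ✓; |FL| = 28.20 ✓; ∠(FL, LK) = 90.00° ✓; |LK| = 18.50 ✓; ∠LKW = 73.90° ✓; |KW| = 9.001 ✓; ∠(KW, WP) = 90.00° ✓; |WP| = 25.60 ✓; ∠WPD = 87.00° ✓; |PD| = 12.80 ✗.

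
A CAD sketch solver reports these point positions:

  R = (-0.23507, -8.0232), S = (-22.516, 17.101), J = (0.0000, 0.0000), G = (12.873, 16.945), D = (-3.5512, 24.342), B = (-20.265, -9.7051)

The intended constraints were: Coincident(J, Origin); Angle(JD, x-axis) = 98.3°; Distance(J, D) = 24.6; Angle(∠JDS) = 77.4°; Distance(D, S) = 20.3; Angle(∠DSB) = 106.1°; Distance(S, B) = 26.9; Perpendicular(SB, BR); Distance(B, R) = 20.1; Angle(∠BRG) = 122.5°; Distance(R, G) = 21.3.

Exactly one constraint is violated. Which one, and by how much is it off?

Distance(R, G) = 21.3 — off by 6.90.

J = (0.00, 0.00) ✓; JD at 98.30° ✓; |JD| = 24.60 ✓; ∠JDS = 77.40° ✓; |DS| = 20.30 ✓; ∠DSB = 106.1° ✓; |SB| = 26.90 ✓; ∠(SB, BR) = 90.00° ✓; |BR| = 20.10 ✓; ∠BRG = 122.5° ✓; |RG| = 28.20 ✗.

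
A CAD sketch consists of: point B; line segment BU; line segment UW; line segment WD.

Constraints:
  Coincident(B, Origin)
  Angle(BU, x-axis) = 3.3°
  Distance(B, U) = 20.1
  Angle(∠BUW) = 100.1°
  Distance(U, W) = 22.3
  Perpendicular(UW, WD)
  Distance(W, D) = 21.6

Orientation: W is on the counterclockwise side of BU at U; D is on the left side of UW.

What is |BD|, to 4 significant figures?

25.89

B is at the origin; BU runs at 3.3° with length 20.1, so U = 20.1·(cos 3.3°, sin 3.3°) = (20.07, 1.157). ∠BUW = 100.1°, so UW runs at 3.3° + (180° − 100.1°) = 83.20° from the x-axis; with |UW| = 22.3, W = U + 22.3·(cos 83.20°, sin 83.20°) = (22.71, 23.30). The perpendicularity gives WD at right angles to UW; with |WD| = 21.6 on the left of UW, D = W + 21.6·(-0.9930, 0.1184) = (1.259, 25.86). Then |BD| = |D − B| = 25.89.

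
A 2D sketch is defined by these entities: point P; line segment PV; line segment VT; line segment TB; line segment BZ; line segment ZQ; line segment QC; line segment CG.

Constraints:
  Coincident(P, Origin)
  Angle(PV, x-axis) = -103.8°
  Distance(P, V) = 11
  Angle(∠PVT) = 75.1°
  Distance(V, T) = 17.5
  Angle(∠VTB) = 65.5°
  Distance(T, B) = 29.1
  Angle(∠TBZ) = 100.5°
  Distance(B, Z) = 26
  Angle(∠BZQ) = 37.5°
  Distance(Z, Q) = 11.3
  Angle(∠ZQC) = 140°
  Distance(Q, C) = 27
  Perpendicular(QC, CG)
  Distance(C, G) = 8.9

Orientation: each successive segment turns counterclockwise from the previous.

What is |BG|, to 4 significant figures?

10.07

P is at the origin; PV runs at -103.8° with length 11.0, so V = (-2.624, -10.68). ∠PVT = 75.1° gives VT at 1.100° from the x-axis; with |VT| = 17.5, T = (14.87, -10.35). ∠VTB = 65.5° gives TB at 115.6° from the x-axis; with |TB| = 29.1, B = (2.299, 15.90). ∠TBZ = 100.5° gives BZ at -164.9° from the x-axis; with |BZ| = 26.0, Z = (-22.80, 9.124). ∠BZQ = 37.5° gives ZQ at -22.40° from the x-axis; with |ZQ| = 11.3, Q = (-12.36, 4.818). ∠ZQC = 140.0° gives QC at 17.60° from the x-axis; with |QC| = 27.0, C = (13.38, 12.98). QC ⟂ CG, so CG runs at 107.6°; with |CG| = 8.9, G = (10.69, 21.46). Then |BG| = |G − B| = 10.07.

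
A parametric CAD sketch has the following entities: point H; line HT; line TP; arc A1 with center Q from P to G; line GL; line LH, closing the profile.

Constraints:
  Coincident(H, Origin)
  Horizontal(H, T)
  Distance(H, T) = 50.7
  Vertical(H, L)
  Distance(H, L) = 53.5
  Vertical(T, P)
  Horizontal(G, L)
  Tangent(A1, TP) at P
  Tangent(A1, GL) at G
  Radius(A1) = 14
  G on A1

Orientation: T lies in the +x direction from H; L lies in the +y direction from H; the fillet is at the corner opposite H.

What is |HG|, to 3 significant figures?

64.9

The virtual corner opposite H is at (50.7, 53.5). Tangency of A1 to TP means the radius QP is perpendicular to TP and since A1 is tangent to GL there, QG ⟂ GL, with radius 14.0, so the center Q sits 14.0 in from both sides at Q = (36.7, 39.5). That places the tangent points at P = (50.7, 39.5) on TP and G = (36.7, 53.5) on GL. Then |HG| = |G − H| = 64.9.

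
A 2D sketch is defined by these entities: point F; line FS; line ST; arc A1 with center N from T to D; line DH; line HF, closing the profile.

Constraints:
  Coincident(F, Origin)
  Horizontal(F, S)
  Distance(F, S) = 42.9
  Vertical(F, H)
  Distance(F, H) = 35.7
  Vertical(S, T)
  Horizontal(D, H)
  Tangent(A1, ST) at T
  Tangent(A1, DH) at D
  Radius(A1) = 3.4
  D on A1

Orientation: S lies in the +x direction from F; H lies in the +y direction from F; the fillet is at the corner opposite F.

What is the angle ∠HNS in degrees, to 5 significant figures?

100.93°

F is at the origin; FS is horizontal with |FS| = 42.9 and S on the +x side, so S = (42.900, 0.0000). FH is vertical with |FH| = 35.7 and H on the +y side, so H = (0.0000, 35.700). The virtual corner opposite F is at (42.900, 35.700). Since A1 is tangent to ST there, NT ⟂ ST and since A1 is tangent to DH there, ND ⟂ DH, with radius 3.4, so the center N sits 3.4 in from both sides at N = (39.500, 32.300). Then cos ∠HNS = NH·NS / (|NH||NS|), giving 100.93°.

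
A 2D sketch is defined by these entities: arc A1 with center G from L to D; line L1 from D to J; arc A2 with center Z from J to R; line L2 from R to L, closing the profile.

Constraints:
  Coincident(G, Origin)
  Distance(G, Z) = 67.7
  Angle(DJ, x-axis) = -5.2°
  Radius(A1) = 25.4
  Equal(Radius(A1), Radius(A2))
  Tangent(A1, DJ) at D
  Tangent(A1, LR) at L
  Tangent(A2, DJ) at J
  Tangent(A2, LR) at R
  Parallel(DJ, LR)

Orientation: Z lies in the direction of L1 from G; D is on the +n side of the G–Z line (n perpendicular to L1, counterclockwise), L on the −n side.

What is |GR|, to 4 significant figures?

72.31

The slot axis is L1's direction at -5.2°, so u = (cos -5.2°, sin -5.2°) = (0.9959, -0.09063) and n = (−sin -5.2°, cos -5.2°) = (0.09063, 0.9959). G is at the origin and Z lies 67.7 along u from G, so Z = 67.7·u = (67.42, -6.136). Tangency of A1 to both parallel lines with radius 25.4 puts D and L at G ± 25.4·n: D = (2.302, 25.30), L = (-2.302, -25.30). Equal radii place J and R the same way about Z: J = Z + 25.4·n = (69.72, 19.16), R = Z − 25.4·n = (65.12, -31.43). Then |GR| = |R − G| = 72.31.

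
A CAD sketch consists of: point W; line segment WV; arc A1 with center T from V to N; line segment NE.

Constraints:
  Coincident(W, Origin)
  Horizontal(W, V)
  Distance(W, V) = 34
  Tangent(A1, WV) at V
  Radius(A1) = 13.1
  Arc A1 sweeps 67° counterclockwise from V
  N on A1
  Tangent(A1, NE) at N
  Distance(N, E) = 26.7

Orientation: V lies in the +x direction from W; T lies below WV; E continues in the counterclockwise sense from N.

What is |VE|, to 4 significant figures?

39.57

W is at the origin; W and V share the same y with |WV| = 34.0 and V on the +x side, so V = (34.00, 0.000). Tangency of A1 to WV means the radius TV is perpendicular to WV, so T = V + (0, -13.1) = (34.00, -13.10). On A1, V sits at bearing 90° from T; a 67° counterclockwise sweep puts N at bearing 157°, so N = T + 13.1·(cos 157°, sin 157°) = (21.94, -7.981). Tangency of A1 to NE means the radius TN is perpendicular to NE, so NE runs along (−sin 157°, cos 157°); with |NE| = 26.7, E = (11.51, -32.56). Then |VE| = |E − V| = 39.57.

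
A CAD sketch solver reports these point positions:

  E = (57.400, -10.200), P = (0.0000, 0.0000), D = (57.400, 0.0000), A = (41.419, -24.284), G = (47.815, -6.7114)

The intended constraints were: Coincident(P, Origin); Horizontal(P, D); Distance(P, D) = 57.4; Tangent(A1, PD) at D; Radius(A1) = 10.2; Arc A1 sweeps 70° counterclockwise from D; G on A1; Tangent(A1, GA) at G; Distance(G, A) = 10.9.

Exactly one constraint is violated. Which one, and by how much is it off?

Distance(G, A) = 10.9 — off by 7.80.

P = (0.00, 0.00) ✓; P.y = 0.00, D.y = 0.00 ✓; |PD| = 57.40 ✓; ∠(ED, DP) = 90.00° ✓; |ED| = 10.20 ✓; bearing(E→G) − bearing(E→D) = 70.00° ✓; |EG| = 10.20 ✓; ∠(EG, GA) = 90.00° ✓; |GA| = 18.70 ✗.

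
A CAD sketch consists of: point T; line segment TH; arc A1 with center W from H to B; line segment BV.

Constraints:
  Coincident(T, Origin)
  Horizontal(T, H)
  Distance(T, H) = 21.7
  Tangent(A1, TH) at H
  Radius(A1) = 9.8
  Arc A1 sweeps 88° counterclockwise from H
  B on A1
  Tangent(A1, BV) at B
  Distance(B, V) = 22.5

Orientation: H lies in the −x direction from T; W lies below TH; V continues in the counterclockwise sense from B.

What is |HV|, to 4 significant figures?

33.65

On A1, H sits at bearing 90° from W; an 88° counterclockwise sweep puts B at bearing 178°, so B = W + 9.8·(cos 178°, sin 178°) = (-31.49, -9.458). Since A1 is tangent to BV there, WB ⟂ BV, so BV runs along (−sin 178°, cos 178°); with |BV| = 22.5, V = (-32.28, -31.94). Then |HV| = |V − H| = 33.65.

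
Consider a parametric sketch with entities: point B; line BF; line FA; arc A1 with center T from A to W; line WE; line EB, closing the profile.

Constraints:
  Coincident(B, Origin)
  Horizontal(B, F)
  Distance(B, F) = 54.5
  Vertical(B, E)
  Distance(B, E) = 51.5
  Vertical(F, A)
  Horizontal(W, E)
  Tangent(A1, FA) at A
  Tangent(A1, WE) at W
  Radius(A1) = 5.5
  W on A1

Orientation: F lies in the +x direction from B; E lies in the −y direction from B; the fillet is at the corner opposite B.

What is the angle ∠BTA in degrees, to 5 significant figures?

136.81°

B is at the origin; BF is horizontal with |BF| = 54.5 and F on the +x side, so F = (54.500, 0.0000). BE is vertical with |BE| = 51.5 and E on the −y side, so E = (0.0000, -51.500). The virtual corner opposite B is at (54.500, -51.500). A1 meets FA tangentially, so TA is at right angles to FA and tangency of A1 to WE means the radius TW is perpendicular to WE, with radius 5.5, so the center T sits 5.5 in from both sides at T = (49.000, -46.000). That places the tangent points at A = (54.500, -46.000) on FA and W = (49.000, -51.500) on WE. Then cos ∠BTA = TB·TA / (|TB||TA|), giving 136.81°.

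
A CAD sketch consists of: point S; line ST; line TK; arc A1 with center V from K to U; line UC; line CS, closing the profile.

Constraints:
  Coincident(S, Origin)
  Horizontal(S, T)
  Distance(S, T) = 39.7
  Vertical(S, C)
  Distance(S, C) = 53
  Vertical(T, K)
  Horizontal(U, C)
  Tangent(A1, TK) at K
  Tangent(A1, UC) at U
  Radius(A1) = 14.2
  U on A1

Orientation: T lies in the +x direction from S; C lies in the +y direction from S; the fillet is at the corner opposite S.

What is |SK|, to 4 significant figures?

55.51

S is at the origin; S and T share the same y with |ST| = 39.7 and T on the +x side, so T = (39.70, 0.000). SC is vertical with |SC| = 53.0 and C on the +y side, so C = (0.000, 53.00). The virtual corner opposite S is at (39.70, 53.00). Tangency of A1 to TK means the radius VK is perpendicular to TK and A1 meets UC tangentially, so VU is at right angles to UC, with radius 14.2, so the center V sits 14.2 in from both sides at V = (25.50, 38.80). That places the tangent points at K = (39.70, 38.80) on TK and U = (25.50, 53.00) on UC. Then |SK| = |K − S| = 55.51.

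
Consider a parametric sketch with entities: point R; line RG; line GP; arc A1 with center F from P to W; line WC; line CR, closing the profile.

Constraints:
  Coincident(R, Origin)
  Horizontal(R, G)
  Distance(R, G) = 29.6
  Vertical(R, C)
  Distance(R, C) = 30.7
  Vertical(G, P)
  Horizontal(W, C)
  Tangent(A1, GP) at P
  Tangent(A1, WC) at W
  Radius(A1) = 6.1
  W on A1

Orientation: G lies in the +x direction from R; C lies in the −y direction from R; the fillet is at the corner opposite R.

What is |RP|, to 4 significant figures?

38.49

The virtual corner opposite R is at (29.60, -30.70). A1 meets GP tangentially, so FP is at right angles to GP and tangency of A1 to WC means the radius FW is perpendicular to WC, with radius 6.1, so the center F sits 6.1 in from both sides at F = (23.50, -24.60). That places the tangent points at P = (29.60, -24.60) on GP and W = (23.50, -30.70) on WC. Then |RP| = |P − R| = 38.49.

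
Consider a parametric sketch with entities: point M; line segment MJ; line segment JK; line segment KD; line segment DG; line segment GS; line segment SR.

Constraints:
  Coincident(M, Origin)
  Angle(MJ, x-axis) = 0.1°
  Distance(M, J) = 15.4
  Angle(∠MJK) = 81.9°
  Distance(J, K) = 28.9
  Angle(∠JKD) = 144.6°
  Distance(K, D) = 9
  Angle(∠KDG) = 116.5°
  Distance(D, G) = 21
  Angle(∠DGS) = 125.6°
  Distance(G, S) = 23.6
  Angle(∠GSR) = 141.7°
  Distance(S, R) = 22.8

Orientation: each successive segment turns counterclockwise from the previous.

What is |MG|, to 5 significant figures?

32.627

∠JKD = 144.6° gives KD at 133.60° from the x-axis; with |KD| = 9.0, D = (5.0714, 35.149). ∠KDG = 116.5° gives DG at -162.90° from the x-axis; with |DG| = 21.0, G = (-15.000, 28.974). Then |MG| = |G − M| = 32.627.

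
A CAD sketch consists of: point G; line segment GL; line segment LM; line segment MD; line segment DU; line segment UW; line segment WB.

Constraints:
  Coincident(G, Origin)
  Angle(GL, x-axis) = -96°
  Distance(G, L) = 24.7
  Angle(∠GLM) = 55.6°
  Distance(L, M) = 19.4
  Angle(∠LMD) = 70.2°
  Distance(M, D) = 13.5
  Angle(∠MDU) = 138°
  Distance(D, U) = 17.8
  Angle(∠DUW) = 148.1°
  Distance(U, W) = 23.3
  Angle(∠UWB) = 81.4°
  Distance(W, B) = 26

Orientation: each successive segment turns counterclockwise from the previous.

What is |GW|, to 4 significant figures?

38.07

∠MDU = 138.0° gives DU at -179.8° from the x-axis; with |DU| = 17.8, U = (-13.38, -6.402). ∠DUW = 148.1° gives UW at -147.9° from the x-axis; with |UW| = 23.3, W = (-33.12, -18.78). Then |GW| = |W − G| = 38.07.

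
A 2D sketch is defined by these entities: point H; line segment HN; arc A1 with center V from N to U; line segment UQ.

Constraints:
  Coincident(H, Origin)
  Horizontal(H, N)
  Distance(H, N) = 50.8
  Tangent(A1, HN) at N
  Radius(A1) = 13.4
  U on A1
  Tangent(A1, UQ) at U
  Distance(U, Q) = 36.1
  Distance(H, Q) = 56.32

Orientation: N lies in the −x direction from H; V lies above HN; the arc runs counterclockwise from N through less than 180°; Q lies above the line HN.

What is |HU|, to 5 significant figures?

39.206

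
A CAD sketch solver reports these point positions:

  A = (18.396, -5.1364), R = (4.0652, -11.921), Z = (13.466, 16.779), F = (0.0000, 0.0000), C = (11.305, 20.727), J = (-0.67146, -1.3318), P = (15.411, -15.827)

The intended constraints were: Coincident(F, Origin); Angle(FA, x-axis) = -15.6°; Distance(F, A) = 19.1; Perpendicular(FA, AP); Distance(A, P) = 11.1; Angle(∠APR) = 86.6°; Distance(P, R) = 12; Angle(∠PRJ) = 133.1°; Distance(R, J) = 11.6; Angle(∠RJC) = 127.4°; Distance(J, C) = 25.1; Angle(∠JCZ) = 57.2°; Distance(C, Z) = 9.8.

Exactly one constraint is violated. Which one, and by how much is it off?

Distance(C, Z) = 9.8 — off by 5.30.

F = (0.00, 0.00) ✓; FA at -15.60° ✓; |FA| = 19.10 ✓; ∠(FA, AP) = 90.00° ✓; |AP| = 11.10 ✓; ∠APR = 86.60° ✓; |PR| = 12.00 ✓; ∠PRJ = 133.1° ✓; |RJ| = 11.60 ✓; ∠RJC = 127.4° ✓; |JC| = 25.10 ✓; ∠JCZ = 57.19° ✓; |CZ| = 4.501 ✗.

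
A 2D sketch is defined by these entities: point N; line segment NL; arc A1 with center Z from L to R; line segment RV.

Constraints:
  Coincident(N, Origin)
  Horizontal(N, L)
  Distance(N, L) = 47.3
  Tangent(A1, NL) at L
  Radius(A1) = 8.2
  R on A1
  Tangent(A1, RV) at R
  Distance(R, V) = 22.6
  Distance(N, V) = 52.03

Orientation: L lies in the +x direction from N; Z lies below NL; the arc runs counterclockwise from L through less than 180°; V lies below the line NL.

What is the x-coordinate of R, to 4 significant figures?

39.14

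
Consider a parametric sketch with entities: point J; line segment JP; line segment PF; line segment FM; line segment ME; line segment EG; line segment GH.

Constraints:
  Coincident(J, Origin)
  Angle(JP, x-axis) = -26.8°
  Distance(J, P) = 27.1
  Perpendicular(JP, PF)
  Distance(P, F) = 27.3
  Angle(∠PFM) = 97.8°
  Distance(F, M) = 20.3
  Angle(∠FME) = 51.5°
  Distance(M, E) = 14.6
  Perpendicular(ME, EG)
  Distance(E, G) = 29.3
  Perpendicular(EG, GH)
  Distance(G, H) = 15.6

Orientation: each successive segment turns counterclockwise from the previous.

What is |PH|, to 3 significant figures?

46.1

ME ⟂ EG, so EG runs at 3.90°; with |EG| = 29.3, G = (50.0, 11.1). EG is perpendicular to GH, so GH runs at 93.9°; with |GH| = 15.6, H = (49.0, 26.7). Then |PH| = |H − P| = 46.1.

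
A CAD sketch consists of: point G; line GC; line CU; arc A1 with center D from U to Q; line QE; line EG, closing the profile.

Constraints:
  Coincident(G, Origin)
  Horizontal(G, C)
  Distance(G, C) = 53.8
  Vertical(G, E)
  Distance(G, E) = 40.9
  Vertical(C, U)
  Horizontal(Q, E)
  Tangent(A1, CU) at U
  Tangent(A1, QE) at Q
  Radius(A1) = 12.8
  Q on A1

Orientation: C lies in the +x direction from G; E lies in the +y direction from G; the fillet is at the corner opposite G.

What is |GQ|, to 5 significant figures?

57.912

The virtual corner opposite G is at (53.800, 40.900). The tangent condition forces DU to be normal to CU and A1 meets QE tangentially, so DQ is at right angles to QE, with radius 12.8, so the center D sits 12.8 in from both sides at D = (41.000, 28.100). That places the tangent points at U = (53.800, 28.100) on CU and Q = (41.000, 40.900) on QE. Then |GQ| = |Q − G| = 57.912.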